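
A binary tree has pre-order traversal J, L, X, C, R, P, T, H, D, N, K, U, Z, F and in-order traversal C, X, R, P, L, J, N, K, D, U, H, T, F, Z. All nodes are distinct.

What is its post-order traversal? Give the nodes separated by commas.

C, P, R, X, L, K, N, U, D, H, F, Z, T, J

The first element of pre-order is the root; it splits in-order into left and right subtrees.
Root J: left subtree has 5 nodes {C, X, R, P, L}, right has 8 {N, K, D, U, H, T, F, Z}.
  Root L: left subtree has 4 nodes {C, X, R, P}, right has 0 { }.
    Root X: left subtree has 1 node {C}, right has 2 {R, P}.
      Root R: left subtree has 0 nodes { }, right has 1 {P}.
  Root T: left subtree has 5 nodes {N, K, D, U, H}, right has 2 {F, Z}.
    Root H: left subtree has 4 nodes {N, K, D, U}, right has 0 { }.
      Root D: left subtree has 2 nodes {N, K}, right has 1 {U}.
        Root N: left subtree has 0 nodes { }, right has 1 {K}.
    Root Z: left subtree has 1 node {F}, right has 0 { }.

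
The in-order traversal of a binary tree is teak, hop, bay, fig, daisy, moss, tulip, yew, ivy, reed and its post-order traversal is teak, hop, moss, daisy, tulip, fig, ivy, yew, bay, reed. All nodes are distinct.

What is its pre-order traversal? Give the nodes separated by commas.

reed, bay, hop, teak, yew, fig, tulip, daisy, moss, ivy

The last element of post-order is the root; it splits in-order into left and right subtrees.
Root reed: left subtree has 9 nodes {teak, hop, bay, fig, daisy, moss, tulip, yew, ivy}, right has 0 { }.
  Root bay: left subtree has 2 nodes {teak, hop}, right has 6 {fig, daisy, moss, tulip, yew, ivy}.
    Root hop: left subtree has 1 node {teak}, right has 0 { }.
    Root yew: left subtree has 4 nodes {fig, daisy, moss, tulip}, right has 1 {ivy}.
      Root fig: left subtree has 0 nodes { }, right has 3 {daisy, moss, tulip}.
        Root tulip: left subtree has 2 nodes {daisy, moss}, right has 0 { }.
          Root daisy: left subtree has 0 nodes { }, right has 1 {moss}.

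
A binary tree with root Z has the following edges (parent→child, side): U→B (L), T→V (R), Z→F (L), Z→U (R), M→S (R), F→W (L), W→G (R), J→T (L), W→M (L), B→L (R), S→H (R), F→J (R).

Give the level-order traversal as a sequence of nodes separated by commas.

Z, F, U, W, J, B, M, G, T, L, S, V, H

Level-order visits nodes level by level from the root, left to right within each level.
Level 0: Z
Level 1: F, U
Level 2: W, J, B
Level 3: M, G, T, L
Level 4: S, V
Level 5: H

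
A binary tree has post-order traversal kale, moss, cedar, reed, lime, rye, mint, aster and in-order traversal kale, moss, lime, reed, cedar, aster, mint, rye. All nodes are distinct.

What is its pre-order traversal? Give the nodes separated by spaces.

aster lime moss kale reed cedar mint rye

The last element of post-order is the root; it splits in-order into left and right subtrees.
Root aster: left subtree has 5 nodes {kale, moss, lime, reed, cedar}, right has 2 {mint, rye}.
  Root lime: left subtree has 2 nodes {kale, moss}, right has 2 {reed, cedar}.
    Root moss: left subtree has 1 node {kale}, right has 0 { }.
    Root reed: left subtree has 0 nodes { }, right has 1 {cedar}.
  Root mint: left subtree has 0 nodes { }, right has 1 {rye}.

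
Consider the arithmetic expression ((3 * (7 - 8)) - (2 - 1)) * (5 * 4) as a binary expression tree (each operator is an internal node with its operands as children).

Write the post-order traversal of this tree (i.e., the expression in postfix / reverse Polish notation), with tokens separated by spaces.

Post-order on an expression tree gives postfix notation: for each operator, emit left operand, right operand, then the operator.

3 7 8 - * 2 1 - - 5 4 * *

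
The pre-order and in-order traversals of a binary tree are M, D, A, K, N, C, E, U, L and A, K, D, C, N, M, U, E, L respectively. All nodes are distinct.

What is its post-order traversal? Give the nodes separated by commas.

K, A, C, N, D, U, L, E, M

The first element of pre-order is the root; it splits in-order into left and right subtrees.
Root M: left subtree has 5 nodes {A, K, D, C, N}, right has 3 {U, E, L}.
  Root D: left subtree has 2 nodes {A, K}, right has 2 {C, N}.
    Root A: left subtree has 0 nodes { }, right has 1 {K}.
    Root N: left subtree has 1 node {C}, right has 0 { }.
  Root E: left subtree has 1 node {U}, right has 1 {L}.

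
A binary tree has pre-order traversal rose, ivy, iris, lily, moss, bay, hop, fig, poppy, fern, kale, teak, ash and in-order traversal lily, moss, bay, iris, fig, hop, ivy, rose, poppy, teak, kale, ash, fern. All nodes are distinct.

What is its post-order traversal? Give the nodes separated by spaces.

bay moss lily fig hop iris ivy teak ash kale fern poppy rose

The first element of pre-order is the root; it splits in-order into left and right subtrees.
Root rose: left subtree has 7 nodes {lily, moss, bay, iris, fig, hop, ivy}, right has 5 {poppy, teak, kale, ash, fern}.
  Root ivy: left subtree has 6 nodes {lily, moss, bay, iris, fig, hop}, right has 0 { }.
    Root iris: left subtree has 3 nodes {lily, moss, bay}, right has 2 {fig, hop}.
      Root lily: left subtree has 0 nodes { }, right has 2 {moss, bay}.
        Root moss: left subtree has 0 nodes { }, right has 1 {bay}.
      Root hop: left subtree has 1 node {fig}, right has 0 { }.
  Root poppy: left subtree has 0 nodes { }, right has 4 {teak, kale, ash, fern}.
    Root fern: left subtree has 3 nodes {teak, kale, ash}, right has 0 { }.
      Root kale: left subtree has 1 node {teak}, right has 1 {ash}.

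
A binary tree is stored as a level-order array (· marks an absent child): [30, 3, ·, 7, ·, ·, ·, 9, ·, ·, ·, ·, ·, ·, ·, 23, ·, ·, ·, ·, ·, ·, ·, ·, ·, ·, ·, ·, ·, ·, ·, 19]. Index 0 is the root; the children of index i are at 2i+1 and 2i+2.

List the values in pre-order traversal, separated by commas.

Pre-order visits the node, then its left subtree, then its right subtree.
Visit 30.
At 30: go left to 3.
  Visit 3.
  At 3: go left to 7.
    Visit 7.
    At 7: go left to 9.
      Visit 9.
      At 9: go left to 23.
        Visit 23.
        At 23: go left to 19.
          19 is a leaf — visit 19.
        At 23: no right child.
      At 9: no right child.
    At 7: no right child.
  At 3: no right child.
At 30: no right child.

30, 3, 7, 9, 23, 19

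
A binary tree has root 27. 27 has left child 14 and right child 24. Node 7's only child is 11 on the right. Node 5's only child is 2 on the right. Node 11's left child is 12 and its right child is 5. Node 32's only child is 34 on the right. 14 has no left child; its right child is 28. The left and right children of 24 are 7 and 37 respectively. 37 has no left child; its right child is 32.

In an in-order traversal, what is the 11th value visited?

32

In-order visits the left subtree, then the node, then the right subtree.
At 27: go left to 14.
  At 14: no left child.
  Visit 14.
  At 14: go right to 28.
    28 is a leaf — visit 28.
Visit 27.
At 27: go right to 24.
  At 24: go left to 7.
    At 7: no left child.
    Visit 7.
    At 7: go right to 11.
      At 11: go left to 12.
        12 is a leaf — visit 12.
      Visit 11.
      At 11: go right to 5.
        At 5: no left child.
        Visit 5.
        At 5: go right to 2.
          2 is a leaf — visit 2.
  Visit 24.
  At 24: go right to 37.
    At 37: no left child.
    Visit 37.
    At 37: go right to 32.
      At 32: no left child.
      Visit 32.
      At 32: go right to 34.
        34 is a leaf — visit 34.
Full in-order sequence: 14, 28, 27, 7, 12, 11, 5, 2, 24, 37, 32, 34.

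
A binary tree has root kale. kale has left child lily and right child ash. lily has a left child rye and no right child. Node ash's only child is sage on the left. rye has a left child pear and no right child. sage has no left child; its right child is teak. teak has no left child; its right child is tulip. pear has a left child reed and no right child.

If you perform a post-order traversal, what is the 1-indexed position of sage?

7

Post-order visits the left subtree, then the right subtree, then the node.
At kale: go left to lily.
  At lily: go left to rye.
    At rye: go left to pear.
      At pear: go left to reed.
        reed is a leaf — visit reed.
      At pear: no right child.
      Visit pear.
    At rye: no right child.
    Visit rye.
  At lily: no right child.
  Visit lily.
At kale: go right to ash.
  At ash: go left to sage.
    At sage: no left child.
    At sage: go right to teak.
      At teak: no left child.
      At teak: go right to tulip.
        tulip is a leaf — visit tulip.
      Visit teak.
    Visit sage.
  At ash: no right child.
  Visit ash.
Visit kale.
Full post-order sequence: reed, pear, rye, lily, tulip, teak, sage, ash, kale.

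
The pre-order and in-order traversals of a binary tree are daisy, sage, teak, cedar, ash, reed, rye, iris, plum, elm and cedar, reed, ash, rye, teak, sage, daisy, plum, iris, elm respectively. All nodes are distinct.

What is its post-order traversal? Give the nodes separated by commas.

The first element of pre-order is the root; it splits in-order into left and right subtrees.
Root daisy: left subtree has 6 nodes {cedar, reed, ash, rye, teak, sage}, right has 3 {plum, iris, elm}.
  Root sage: left subtree has 5 nodes {cedar, reed, ash, rye, teak}, right has 0 { }.
    Root teak: left subtree has 4 nodes {cedar, reed, ash, rye}, right has 0 { }.
      Root cedar: left subtree has 0 nodes { }, right has 3 {reed, ash, rye}.
        Root ash: left subtree has 1 node {reed}, right has 1 {rye}.
  Root iris: left subtree has 1 node {plum}, right has 1 {elm}.

reed, rye, ash, cedar, teak, sage, plum, elm, iris, daisy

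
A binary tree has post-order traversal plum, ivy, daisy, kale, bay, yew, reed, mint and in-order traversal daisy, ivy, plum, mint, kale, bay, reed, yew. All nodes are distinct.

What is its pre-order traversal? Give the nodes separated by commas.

The last element of post-order is the root; it splits in-order into left and right subtrees.
Root mint: left subtree has 3 nodes {daisy, ivy, plum}, right has 4 {kale, bay, reed, yew}.
  Root daisy: left subtree has 0 nodes { }, right has 2 {ivy, plum}.
    Root ivy: left subtree has 0 nodes { }, right has 1 {plum}.
  Root reed: left subtree has 2 nodes {kale, bay}, right has 1 {yew}.
    Root bay: left subtree has 1 node {kale}, right has 0 { }.

mint, daisy, ivy, plum, reed, bay, kale, yew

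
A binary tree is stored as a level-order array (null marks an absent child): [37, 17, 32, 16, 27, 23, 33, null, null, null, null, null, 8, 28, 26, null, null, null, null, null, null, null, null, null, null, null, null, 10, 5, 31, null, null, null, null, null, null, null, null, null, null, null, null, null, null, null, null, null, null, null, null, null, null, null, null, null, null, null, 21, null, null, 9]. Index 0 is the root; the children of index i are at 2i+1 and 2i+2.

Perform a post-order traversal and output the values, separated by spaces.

Post-order visits the left subtree, then the right subtree, then the node.
At 37: go left to 17.
  At 17: go left to 16.
    16 is a leaf — visit 16.
  At 17: go right to 27.
    27 is a leaf — visit 27.
  Visit 17.
At 37: go right to 32.
  At 32: go left to 23.
    At 23: no left child.
    At 23: go right to 8.
      8 is a leaf — visit 8.
    Visit 23.
  At 32: go right to 33.
    At 33: go left to 28.
      At 28: go left to 10.
        10 is a leaf — visit 10.
      At 28: go right to 5.
        At 5: go left to 21.
          21 is a leaf — visit 21.
        At 5: no right child.
        Visit 5.
      Visit 28.
    At 33: go right to 26.
      At 26: go left to 31.
        At 31: no left child.
        At 31: go right to 9.
          9 is a leaf — visit 9.
        Visit 31.
      At 26: no right child.
      Visit 26.
    Visit 33.
  Visit 32.
Visit 37.

16 27 17 8 23 10 21 5 28 9 31 26 33 32 37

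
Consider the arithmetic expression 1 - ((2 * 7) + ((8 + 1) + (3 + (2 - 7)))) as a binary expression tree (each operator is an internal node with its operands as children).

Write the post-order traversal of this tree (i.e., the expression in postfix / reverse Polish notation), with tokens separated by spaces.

Post-order on an expression tree gives postfix notation: for each operator, emit left operand, right operand, then the operator.

1 2 7 * 8 1 + 3 2 7 - + + + -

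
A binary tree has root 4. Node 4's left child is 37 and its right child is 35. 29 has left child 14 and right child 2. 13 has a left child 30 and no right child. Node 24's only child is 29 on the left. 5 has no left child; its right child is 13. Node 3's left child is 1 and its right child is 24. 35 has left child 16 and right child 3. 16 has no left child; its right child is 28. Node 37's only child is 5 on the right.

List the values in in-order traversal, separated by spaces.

37 5 30 13 4 16 28 35 1 3 14 29 2 24

In-order visits the left subtree, then the node, then the right subtree.
At 4: go left to 37.
  At 37: no left child.
  Visit 37.
  At 37: go right to 5.
    At 5: no left child.
    Visit 5.
    At 5: go right to 13.
      At 13: go left to 30.
        30 is a leaf — visit 30.
      Visit 13.
      At 13: no right child.
Visit 4.
At 4: go right to 35.
  At 35: go left to 16.
    At 16: no left child.
    Visit 16.
    At 16: go right to 28.
      28 is a leaf — visit 28.
  Visit 35.
  At 35: go right to 3.
    At 3: go left to 1.
      1 is a leaf — visit 1.
    Visit 3.
    At 3: go right to 24.
      At 24: go left to 29.
        At 29: go left to 14.
          14 is a leaf — visit 14.
        Visit 29.
        At 29: go right to 2.
          2 is a leaf — visit 2.
      Visit 24.
      At 24: no right child.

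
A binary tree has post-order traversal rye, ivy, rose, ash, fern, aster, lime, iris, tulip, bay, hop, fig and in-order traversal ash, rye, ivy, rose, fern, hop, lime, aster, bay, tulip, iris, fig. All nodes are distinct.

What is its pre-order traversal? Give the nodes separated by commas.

fig, hop, fern, ash, rose, ivy, rye, bay, lime, aster, tulip, iris

The last element of post-order is the root; it splits in-order into left and right subtrees.
Root fig: left subtree has 11 nodes {ash, rye, ivy, rose, fern, hop, lime, aster, bay, tulip, iris}, right has 0 { }.
  Root hop: left subtree has 5 nodes {ash, rye, ivy, rose, fern}, right has 5 {lime, aster, bay, tulip, iris}.
    Root fern: left subtree has 4 nodes {ash, rye, ivy, rose}, right has 0 { }.
      Root ash: left subtree has 0 nodes { }, right has 3 {rye, ivy, rose}.
        Root rose: left subtree has 2 nodes {rye, ivy}, right has 0 { }.
          Root ivy: left subtree has 1 node {rye}, right has 0 { }.
    Root bay: left subtree has 2 nodes {lime, aster}, right has 2 {tulip, iris}.
      Root lime: left subtree has 0 nodes { }, right has 1 {aster}.
      Root tulip: left subtree has 0 nodes { }, right has 1 {iris}.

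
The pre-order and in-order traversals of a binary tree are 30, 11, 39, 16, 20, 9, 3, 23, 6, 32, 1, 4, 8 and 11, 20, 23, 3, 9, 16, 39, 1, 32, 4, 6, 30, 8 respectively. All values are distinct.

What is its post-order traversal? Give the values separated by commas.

The first element of pre-order is the root; it splits in-order into left and right subtrees.
Root 30: left subtree has 11 nodes {11, 20, 23, 3, 9, 16, 39, 1, 32, 4, 6}, right has 1 {8}.
  Root 11: left subtree has 0 nodes { }, right has 10 {20, 23, 3, 9, 16, 39, 1, 32, 4, 6}.
    Root 39: left subtree has 5 nodes {20, 23, 3, 9, 16}, right has 4 {1, 32, 4, 6}.
      Root 16: left subtree has 4 nodes {20, 23, 3, 9}, right has 0 { }.
        Root 20: left subtree has 0 nodes { }, right has 3 {23, 3, 9}.
          Root 9: left subtree has 2 nodes {23, 3}, right has 0 { }.
            Root 3: left subtree has 1 node {23}, right has 0 { }.
      Root 6: left subtree has 3 nodes {1, 32, 4}, right has 0 { }.
        Root 32: left subtree has 1 node {1}, right has 1 {4}.

23, 3, 9, 20, 16, 1, 4, 32, 6, 39, 11, 8, 30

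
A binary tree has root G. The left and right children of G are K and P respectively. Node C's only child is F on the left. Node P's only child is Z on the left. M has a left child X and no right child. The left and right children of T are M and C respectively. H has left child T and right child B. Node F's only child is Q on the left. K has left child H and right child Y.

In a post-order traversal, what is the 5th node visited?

C

Post-order visits the left subtree, then the right subtree, then the node.
At G: go left to K.
  At K: go left to H.
    At H: go left to T.
      At T: go left to M.
        At M: go left to X.
          X is a leaf — visit X.
        At M: no right child.
        Visit M.
      At T: go right to C.
        At C: go left to F.
          At F: go left to Q.
            Q is a leaf — visit Q.
          At F: no right child.
          Visit F.
        At C: no right child.
        Visit C.
      Visit T.
    At H: go right to B.
      B is a leaf — visit B.
    Visit H.
  At K: go right to Y.
    Y is a leaf — visit Y.
  Visit K.
At G: go right to P.
  At P: go left to Z.
    Z is a leaf — visit Z.
  At P: no right child.
  Visit P.
Visit G.
Full post-order sequence: X, M, Q, F, C, T, B, H, Y, K, Z, P, G.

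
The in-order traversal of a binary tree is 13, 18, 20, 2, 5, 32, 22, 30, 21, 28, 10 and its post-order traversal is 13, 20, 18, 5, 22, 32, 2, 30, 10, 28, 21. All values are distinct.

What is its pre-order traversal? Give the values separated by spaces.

21 30 2 18 13 20 32 5 22 28 10

The last element of post-order is the root; it splits in-order into left and right subtrees.
Root 21: left subtree has 8 nodes {13, 18, 20, 2, 5, 32, 22, 30}, right has 2 {28, 10}.
  Root 30: left subtree has 7 nodes {13, 18, 20, 2, 5, 32, 22}, right has 0 { }.
    Root 2: left subtree has 3 nodes {13, 18, 20}, right has 3 {5, 32, 22}.
      Root 18: left subtree has 1 node {13}, right has 1 {20}.
      Root 32: left subtree has 1 node {5}, right has 1 {22}.
  Root 28: left subtree has 0 nodes { }, right has 1 {10}.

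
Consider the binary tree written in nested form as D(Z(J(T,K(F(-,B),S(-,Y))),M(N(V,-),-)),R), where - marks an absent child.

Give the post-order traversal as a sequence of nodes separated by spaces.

T B F Y S K J V N M Z R D

Post-order visits the left subtree, then the right subtree, then the node.
At D: go left to Z.
  At Z: go left to J.
    At J: go left to T.
      T is a leaf — visit T.
    At J: go right to K.
      At K: go left to F.
        At F: no left child.
        At F: go right to B.
          B is a leaf — visit B.
        Visit F.
      At K: go right to S.
        At S: no left child.
        At S: go right to Y.
          Y is a leaf — visit Y.
        Visit S.
      Visit K.
    Visit J.
  At Z: go right to M.
    At M: go left to N.
      At N: go left to V.
        V is a leaf — visit V.
      At N: no right child.
      Visit N.
    At M: no right child.
    Visit M.
  Visit Z.
At D: go right to R.
  R is a leaf — visit R.
Visit D.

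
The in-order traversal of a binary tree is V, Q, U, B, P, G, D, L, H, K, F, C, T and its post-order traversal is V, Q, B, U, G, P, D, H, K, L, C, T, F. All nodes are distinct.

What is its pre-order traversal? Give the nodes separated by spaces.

The last element of post-order is the root; it splits in-order into left and right subtrees.
Root F: left subtree has 10 nodes {V, Q, U, B, P, G, D, L, H, K}, right has 2 {C, T}.
  Root L: left subtree has 7 nodes {V, Q, U, B, P, G, D}, right has 2 {H, K}.
    Root D: left subtree has 6 nodes {V, Q, U, B, P, G}, right has 0 { }.
      Root P: left subtree has 4 nodes {V, Q, U, B}, right has 1 {G}.
        Root U: left subtree has 2 nodes {V, Q}, right has 1 {B}.
          Root Q: left subtree has 1 node {V}, right has 0 { }.
    Root K: left subtree has 1 node {H}, right has 0 { }.
  Root T: left subtree has 1 node {C}, right has 0 { }.

F L D P U Q V B G K H T C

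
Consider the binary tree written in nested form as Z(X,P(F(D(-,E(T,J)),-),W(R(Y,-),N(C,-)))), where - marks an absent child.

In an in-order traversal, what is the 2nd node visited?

Z

In-order visits the left subtree, then the node, then the right subtree.
At Z: go left to X.
  X is a leaf — visit X.
Visit Z.
At Z: go right to P.
  At P: go left to F.
    At F: go left to D.
      At D: no left child.
      Visit D.
      At D: go right to E.
        At E: go left to T.
          T is a leaf — visit T.
        Visit E.
        At E: go right to J.
          J is a leaf — visit J.
    Visit F.
    At F: no right child.
  Visit P.
  At P: go right to W.
    At W: go left to R.
      At R: go left to Y.
        Y is a leaf — visit Y.
      Visit R.
      At R: no right child.
    Visit W.
    At W: go right to N.
      At N: go left to C.
        C is a leaf — visit C.
      Visit N.
      At N: no right child.
Full in-order sequence: X, Z, D, T, E, J, F, P, Y, R, W, C, N.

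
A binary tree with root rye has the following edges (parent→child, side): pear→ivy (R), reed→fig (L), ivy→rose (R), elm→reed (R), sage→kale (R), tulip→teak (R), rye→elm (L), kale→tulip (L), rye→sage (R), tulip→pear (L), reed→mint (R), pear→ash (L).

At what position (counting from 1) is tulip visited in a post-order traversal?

10

Post-order visits the left subtree, then the right subtree, then the node.
At rye: go left to elm.
  At elm: no left child.
  At elm: go right to reed.
    At reed: go left to fig.
      fig is a leaf — visit fig.
    At reed: go right to mint.
      mint is a leaf — visit mint.
    Visit reed.
  Visit elm.
At rye: go right to sage.
  At sage: no left child.
  At sage: go right to kale.
    At kale: go left to tulip.
      At tulip: go left to pear.
        At pear: go left to ash.
          ash is a leaf — visit ash.
        At pear: go right to ivy.
          At ivy: no left child.
          At ivy: go right to rose.
            rose is a leaf — visit rose.
          Visit ivy.
        Visit pear.
      At tulip: go right to teak.
        teak is a leaf — visit teak.
      Visit tulip.
    At kale: no right child.
    Visit kale.
  Visit sage.
Visit rye.
Full post-order sequence: fig, mint, reed, elm, ash, rose, ivy, pear, teak, tulip, kale, sage, rye.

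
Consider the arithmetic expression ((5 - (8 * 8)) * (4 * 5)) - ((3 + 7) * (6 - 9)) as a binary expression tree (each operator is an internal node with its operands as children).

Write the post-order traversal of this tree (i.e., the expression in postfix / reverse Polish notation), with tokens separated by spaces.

5 8 8 * - 4 5 * * 3 7 + 6 9 - * -

Post-order on an expression tree gives postfix notation: for each operator, emit left operand, right operand, then the operator.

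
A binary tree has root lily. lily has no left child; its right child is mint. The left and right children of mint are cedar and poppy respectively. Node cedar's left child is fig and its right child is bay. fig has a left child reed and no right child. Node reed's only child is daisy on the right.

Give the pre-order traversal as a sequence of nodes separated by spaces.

lily mint cedar fig reed daisy bay poppy

Pre-order visits the node, then its left subtree, then its right subtree.
Visit lily.
At lily: no left child.
At lily: go right to mint.
  Visit mint.
  At mint: go left to cedar.
    Visit cedar.
    At cedar: go left to fig.
      Visit fig.
      At fig: go left to reed.
        Visit reed.
        At reed: no left child.
        At reed: go right to daisy.
          daisy is a leaf — visit daisy.
      At fig: no right child.
    At cedar: go right to bay.
      bay is a leaf — visit bay.
  At mint: go right to poppy.
    poppy is a leaf — visit poppy.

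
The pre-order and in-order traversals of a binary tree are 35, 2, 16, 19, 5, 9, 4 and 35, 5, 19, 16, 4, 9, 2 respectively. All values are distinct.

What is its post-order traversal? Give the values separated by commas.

The first element of pre-order is the root; it splits in-order into left and right subtrees.
Root 35: left subtree has 0 nodes { }, right has 6 {5, 19, 16, 4, 9, 2}.
  Root 2: left subtree has 5 nodes {5, 19, 16, 4, 9}, right has 0 { }.
    Root 16: left subtree has 2 nodes {5, 19}, right has 2 {4, 9}.
      Root 19: left subtree has 1 node {5}, right has 0 { }.
      Root 9: left subtree has 1 node {4}, right has 0 { }.

5, 19, 4, 9, 16, 2, 35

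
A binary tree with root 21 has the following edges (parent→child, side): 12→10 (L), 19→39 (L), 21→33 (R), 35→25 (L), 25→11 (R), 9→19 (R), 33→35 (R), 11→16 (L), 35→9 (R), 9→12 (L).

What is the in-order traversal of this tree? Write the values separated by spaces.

21 33 25 16 11 35 10 12 9 39 19

In-order visits the left subtree, then the node, then the right subtree.
At 21: no left child.
Visit 21.
At 21: go right to 33.
  At 33: no left child.
  Visit 33.
  At 33: go right to 35.
    At 35: go left to 25.
      At 25: no left child.
      Visit 25.
      At 25: go right to 11.
        At 11: go left to 16.
          16 is a leaf — visit 16.
        Visit 11.
        At 11: no right child.
    Visit 35.
    At 35: go right to 9.
      At 9: go left to 12.
        At 12: go left to 10.
          10 is a leaf — visit 10.
        Visit 12.
        At 12: no right child.
      Visit 9.
      At 9: go right to 19.
        At 19: go left to 39.
          39 is a leaf — visit 39.
        Visit 19.
        At 19: no right child.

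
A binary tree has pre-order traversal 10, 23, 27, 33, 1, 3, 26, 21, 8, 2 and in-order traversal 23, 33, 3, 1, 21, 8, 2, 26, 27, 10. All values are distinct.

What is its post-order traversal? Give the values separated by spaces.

The first element of pre-order is the root; it splits in-order into left and right subtrees.
Root 10: left subtree has 9 nodes {23, 33, 3, 1, 21, 8, 2, 26, 27}, right has 0 { }.
  Root 23: left subtree has 0 nodes { }, right has 8 {33, 3, 1, 21, 8, 2, 26, 27}.
    Root 27: left subtree has 7 nodes {33, 3, 1, 21, 8, 2, 26}, right has 0 { }.
      Root 33: left subtree has 0 nodes { }, right has 6 {3, 1, 21, 8, 2, 26}.
        Root 1: left subtree has 1 node {3}, right has 4 {21, 8, 2, 26}.
          Root 26: left subtree has 3 nodes {21, 8, 2}, right has 0 { }.
            Root 21: left subtree has 0 nodes { }, right has 2 {8, 2}.
              Root 8: left subtree has 0 nodes { }, right has 1 {2}.

3 2 8 21 26 1 33 27 23 10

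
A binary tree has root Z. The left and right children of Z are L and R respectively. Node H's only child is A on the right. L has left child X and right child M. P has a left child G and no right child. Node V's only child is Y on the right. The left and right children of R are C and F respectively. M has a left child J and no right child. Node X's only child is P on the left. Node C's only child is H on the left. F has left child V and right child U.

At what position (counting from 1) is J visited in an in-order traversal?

In-order visits the left subtree, then the node, then the right subtree.
At Z: go left to L.
  At L: go left to X.
    At X: go left to P.
      At P: go left to G.
        G is a leaf — visit G.
      Visit P.
      At P: no right child.
    Visit X.
    At X: no right child.
  Visit L.
  At L: go right to M.
    At M: go left to J.
      J is a leaf — visit J.
    Visit M.
    At M: no right child.
Visit Z.
At Z: go right to R.
  At R: go left to C.
    At C: go left to H.
      At H: no left child.
      Visit H.
      At H: go right to A.
        A is a leaf — visit A.
    Visit C.
    At C: no right child.
  Visit R.
  At R: go right to F.
    At F: go left to V.
      At V: no left child.
      Visit V.
      At V: go right to Y.
        Y is a leaf — visit Y.
    Visit F.
    At F: go right to U.
      U is a leaf — visit U.
Full in-order sequence: G, P, X, L, J, M, Z, H, A, C, R, V, Y, F, U.

5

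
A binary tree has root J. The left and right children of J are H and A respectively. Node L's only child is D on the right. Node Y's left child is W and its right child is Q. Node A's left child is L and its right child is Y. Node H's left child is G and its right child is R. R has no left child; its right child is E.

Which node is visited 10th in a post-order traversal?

A

Post-order visits the left subtree, then the right subtree, then the node.
At J: go left to H.
  At H: go left to G.
    G is a leaf — visit G.
  At H: go right to R.
    At R: no left child.
    At R: go right to E.
      E is a leaf — visit E.
    Visit R.
  Visit H.
At J: go right to A.
  At A: go left to L.
    At L: no left child.
    At L: go right to D.
      D is a leaf — visit D.
    Visit L.
  At A: go right to Y.
    At Y: go left to W.
      W is a leaf — visit W.
    At Y: go right to Q.
      Q is a leaf — visit Q.
    Visit Y.
  Visit A.
Visit J.
Full post-order sequence: G, E, R, H, D, L, W, Q, Y, A, J.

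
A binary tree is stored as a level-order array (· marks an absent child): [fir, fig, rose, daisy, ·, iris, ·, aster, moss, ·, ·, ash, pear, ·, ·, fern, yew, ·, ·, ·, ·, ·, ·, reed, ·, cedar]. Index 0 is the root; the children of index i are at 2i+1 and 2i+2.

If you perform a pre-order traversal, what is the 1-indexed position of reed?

Pre-order visits the node, then its left subtree, then its right subtree.
Visit fir.
At fir: go left to fig.
  Visit fig.
  At fig: go left to daisy.
    Visit daisy.
    At daisy: go left to aster.
      Visit aster.
      At aster: go left to fern.
        fern is a leaf — visit fern.
      At aster: go right to yew.
        yew is a leaf — visit yew.
    At daisy: go right to moss.
      moss is a leaf — visit moss.
  At fig: no right child.
At fir: go right to rose.
  Visit rose.
  At rose: go left to iris.
    Visit iris.
    At iris: go left to ash.
      Visit ash.
      At ash: go left to reed.
        reed is a leaf — visit reed.
      At ash: no right child.
    At iris: go right to pear.
      Visit pear.
      At pear: go left to cedar.
        cedar is a leaf — visit cedar.
      At pear: no right child.
  At rose: no right child.
Full pre-order sequence: fir, fig, daisy, aster, fern, yew, moss, rose, iris, ash, reed, pear, cedar.

11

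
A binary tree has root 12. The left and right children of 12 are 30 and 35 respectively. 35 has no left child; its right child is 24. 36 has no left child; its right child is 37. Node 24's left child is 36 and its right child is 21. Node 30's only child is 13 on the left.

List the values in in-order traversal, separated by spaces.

In-order visits the left subtree, then the node, then the right subtree.
At 12: go left to 30.
  At 30: go left to 13.
    13 is a leaf — visit 13.
  Visit 30.
  At 30: no right child.
Visit 12.
At 12: go right to 35.
  At 35: no left child.
  Visit 35.
  At 35: go right to 24.
    At 24: go left to 36.
      At 36: no left child.
      Visit 36.
      At 36: go right to 37.
        37 is a leaf — visit 37.
    Visit 24.
    At 24: go right to 21.
      21 is a leaf — visit 21.

13 30 12 35 36 37 24 21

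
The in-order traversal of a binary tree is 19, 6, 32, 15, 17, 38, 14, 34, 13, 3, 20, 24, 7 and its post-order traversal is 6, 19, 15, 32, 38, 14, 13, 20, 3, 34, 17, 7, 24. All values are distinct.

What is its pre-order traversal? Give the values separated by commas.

The last element of post-order is the root; it splits in-order into left and right subtrees.
Root 24: left subtree has 11 nodes {19, 6, 32, 15, 17, 38, 14, 34, 13, 3, 20}, right has 1 {7}.
  Root 17: left subtree has 4 nodes {19, 6, 32, 15}, right has 6 {38, 14, 34, 13, 3, 20}.
    Root 32: left subtree has 2 nodes {19, 6}, right has 1 {15}.
      Root 19: left subtree has 0 nodes { }, right has 1 {6}.
    Root 34: left subtree has 2 nodes {38, 14}, right has 3 {13, 3, 20}.
      Root 14: left subtree has 1 node {38}, right has 0 { }.
      Root 3: left subtree has 1 node {13}, right has 1 {20}.

24, 17, 32, 19, 6, 15, 34, 14, 38, 3, 13, 20, 7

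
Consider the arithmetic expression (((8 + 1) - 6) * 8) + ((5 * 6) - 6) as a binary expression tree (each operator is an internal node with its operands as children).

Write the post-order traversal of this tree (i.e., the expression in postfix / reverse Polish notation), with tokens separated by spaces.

Post-order on an expression tree gives postfix notation: for each operator, emit left operand, right operand, then the operator.

8 1 + 6 - 8 * 5 6 * 6 - +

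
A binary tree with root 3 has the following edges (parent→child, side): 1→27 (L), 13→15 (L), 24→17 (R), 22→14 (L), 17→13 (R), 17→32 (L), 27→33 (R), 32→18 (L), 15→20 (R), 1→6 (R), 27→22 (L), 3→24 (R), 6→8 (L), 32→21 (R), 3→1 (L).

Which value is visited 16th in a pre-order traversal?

Pre-order visits the node, then its left subtree, then its right subtree.
Visit 3.
At 3: go left to 1.
  Visit 1.
  At 1: go left to 27.
    Visit 27.
    At 27: go left to 22.
      Visit 22.
      At 22: go left to 14.
        14 is a leaf — visit 14.
      At 22: no right child.
    At 27: go right to 33.
      33 is a leaf — visit 33.
  At 1: go right to 6.
    Visit 6.
    At 6: go left to 8.
      8 is a leaf — visit 8.
    At 6: no right child.
At 3: go right to 24.
  Visit 24.
  At 24: no left child.
  At 24: go right to 17.
    Visit 17.
    At 17: go left to 32.
      Visit 32.
      At 32: go left to 18.
        18 is a leaf — visit 18.
      At 32: go right to 21.
        21 is a leaf — visit 21.
    At 17: go right to 13.
      Visit 13.
      At 13: go left to 15.
        Visit 15.
        At 15: no left child.
        At 15: go right to 20.
          20 is a leaf — visit 20.
      At 13: no right child.
Full pre-order sequence: 3, 1, 27, 22, 14, 33, 6, 8, 24, 17, 32, 18, 21, 13, 15, 20.

20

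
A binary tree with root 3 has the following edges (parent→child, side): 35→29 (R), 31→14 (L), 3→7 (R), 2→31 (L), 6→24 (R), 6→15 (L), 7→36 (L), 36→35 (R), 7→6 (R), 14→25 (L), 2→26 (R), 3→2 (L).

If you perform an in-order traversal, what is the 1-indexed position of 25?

1

In-order visits the left subtree, then the node, then the right subtree.
At 3: go left to 2.
  At 2: go left to 31.
    At 31: go left to 14.
      At 14: go left to 25.
        25 is a leaf — visit 25.
      Visit 14.
      At 14: no right child.
    Visit 31.
    At 31: no right child.
  Visit 2.
  At 2: go right to 26.
    26 is a leaf — visit 26.
Visit 3.
At 3: go right to 7.
  At 7: go left to 36.
    At 36: no left child.
    Visit 36.
    At 36: go right to 35.
      At 35: no left child.
      Visit 35.
      At 35: go right to 29.
        29 is a leaf — visit 29.
  Visit 7.
  At 7: go right to 6.
    At 6: go left to 15.
      15 is a leaf — visit 15.
    Visit 6.
    At 6: go right to 24.
      24 is a leaf — visit 24.
Full in-order sequence: 25, 14, 31, 2, 26, 3, 36, 35, 29, 7, 15, 6, 24.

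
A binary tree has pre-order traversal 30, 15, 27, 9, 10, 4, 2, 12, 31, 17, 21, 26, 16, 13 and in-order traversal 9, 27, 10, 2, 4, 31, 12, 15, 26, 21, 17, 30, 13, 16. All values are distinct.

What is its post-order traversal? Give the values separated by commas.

The first element of pre-order is the root; it splits in-order into left and right subtrees.
Root 30: left subtree has 11 nodes {9, 27, 10, 2, 4, 31, 12, 15, 26, 21, 17}, right has 2 {13, 16}.
  Root 15: left subtree has 7 nodes {9, 27, 10, 2, 4, 31, 12}, right has 3 {26, 21, 17}.
    Root 27: left subtree has 1 node {9}, right has 5 {10, 2, 4, 31, 12}.
      Root 10: left subtree has 0 nodes { }, right has 4 {2, 4, 31, 12}.
        Root 4: left subtree has 1 node {2}, right has 2 {31, 12}.
          Root 12: left subtree has 1 node {31}, right has 0 { }.
    Root 17: left subtree has 2 nodes {26, 21}, right has 0 { }.
      Root 21: left subtree has 1 node {26}, right has 0 { }.
  Root 16: left subtree has 1 node {13}, right has 0 { }.

9, 2, 31, 12, 4, 10, 27, 26, 21, 17, 15, 13, 16, 30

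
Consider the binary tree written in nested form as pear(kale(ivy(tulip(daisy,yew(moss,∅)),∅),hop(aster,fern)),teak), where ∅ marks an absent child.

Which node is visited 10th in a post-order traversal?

teak

Post-order visits the left subtree, then the right subtree, then the node.
At pear: go left to kale.
  At kale: go left to ivy.
    At ivy: go left to tulip.
      At tulip: go left to daisy.
        daisy is a leaf — visit daisy.
      At tulip: go right to yew.
        At yew: go left to moss.
          moss is a leaf — visit moss.
        At yew: no right child.
        Visit yew.
      Visit tulip.
    At ivy: no right child.
    Visit ivy.
  At kale: go right to hop.
    At hop: go left to aster.
      aster is a leaf — visit aster.
    At hop: go right to fern.
      fern is a leaf — visit fern.
    Visit hop.
  Visit kale.
At pear: go right to teak.
  teak is a leaf — visit teak.
Visit pear.
Full post-order sequence: daisy, moss, yew, tulip, ivy, aster, fern, hop, kale, teak, pear.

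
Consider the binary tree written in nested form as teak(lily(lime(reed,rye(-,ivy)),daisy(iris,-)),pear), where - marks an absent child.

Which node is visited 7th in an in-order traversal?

In-order visits the left subtree, then the node, then the right subtree.
At teak: go left to lily.
  At lily: go left to lime.
    At lime: go left to reed.
      reed is a leaf — visit reed.
    Visit lime.
    At lime: go right to rye.
      At rye: no left child.
      Visit rye.
      At rye: go right to ivy.
        ivy is a leaf — visit ivy.
  Visit lily.
  At lily: go right to daisy.
    At daisy: go left to iris.
      iris is a leaf — visit iris.
    Visit daisy.
    At daisy: no right child.
Visit teak.
At teak: go right to pear.
  pear is a leaf — visit pear.
Full in-order sequence: reed, lime, rye, ivy, lily, iris, daisy, teak, pear.

daisy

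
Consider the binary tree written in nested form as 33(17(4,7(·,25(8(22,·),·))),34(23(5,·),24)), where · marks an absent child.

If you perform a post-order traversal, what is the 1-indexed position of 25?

4

Post-order visits the left subtree, then the right subtree, then the node.
At 33: go left to 17.
  At 17: go left to 4.
    4 is a leaf — visit 4.
  At 17: go right to 7.
    At 7: no left child.
    At 7: go right to 25.
      At 25: go left to 8.
        At 8: go left to 22.
          22 is a leaf — visit 22.
        At 8: no right child.
        Visit 8.
      At 25: no right child.
      Visit 25.
    Visit 7.
  Visit 17.
At 33: go right to 34.
  At 34: go left to 23.
    At 23: go left to 5.
      5 is a leaf — visit 5.
    At 23: no right child.
    Visit 23.
  At 34: go right to 24.
    24 is a leaf — visit 24.
  Visit 34.
Visit 33.
Full post-order sequence: 4, 22, 8, 25, 7, 17, 5, 23, 24, 34, 33.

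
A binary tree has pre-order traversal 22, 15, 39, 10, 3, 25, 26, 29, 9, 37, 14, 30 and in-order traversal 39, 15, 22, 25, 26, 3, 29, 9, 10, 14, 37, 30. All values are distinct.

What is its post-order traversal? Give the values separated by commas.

39, 15, 26, 25, 9, 29, 3, 14, 30, 37, 10, 22

The first element of pre-order is the root; it splits in-order into left and right subtrees.
Root 22: left subtree has 2 nodes {39, 15}, right has 9 {25, 26, 3, 29, 9, 10, 14, 37, 30}.
  Root 15: left subtree has 1 node {39}, right has 0 { }.
  Root 10: left subtree has 5 nodes {25, 26, 3, 29, 9}, right has 3 {14, 37, 30}.
    Root 3: left subtree has 2 nodes {25, 26}, right has 2 {29, 9}.
      Root 25: left subtree has 0 nodes { }, right has 1 {26}.
      Root 29: left subtree has 0 nodes { }, right has 1 {9}.
    Root 37: left subtree has 1 node {14}, right has 1 {30}.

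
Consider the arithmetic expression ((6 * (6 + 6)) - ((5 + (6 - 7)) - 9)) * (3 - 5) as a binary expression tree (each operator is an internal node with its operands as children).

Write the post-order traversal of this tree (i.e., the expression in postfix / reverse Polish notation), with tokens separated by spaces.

6 6 6 + * 5 6 7 - + 9 - - 3 5 - *

Post-order on an expression tree gives postfix notation: for each operator, emit left operand, right operand, then the operator.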